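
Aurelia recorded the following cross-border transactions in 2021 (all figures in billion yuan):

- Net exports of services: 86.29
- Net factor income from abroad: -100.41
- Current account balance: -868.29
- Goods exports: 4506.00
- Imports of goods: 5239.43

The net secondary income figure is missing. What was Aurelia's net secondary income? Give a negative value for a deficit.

-120.74

Current account = goods balance + services balance + net primary income + net secondary income
Sum of the known components = -747.55
Net secondary income = CA - (known components) = -868.29 - (-747.55) = -120.74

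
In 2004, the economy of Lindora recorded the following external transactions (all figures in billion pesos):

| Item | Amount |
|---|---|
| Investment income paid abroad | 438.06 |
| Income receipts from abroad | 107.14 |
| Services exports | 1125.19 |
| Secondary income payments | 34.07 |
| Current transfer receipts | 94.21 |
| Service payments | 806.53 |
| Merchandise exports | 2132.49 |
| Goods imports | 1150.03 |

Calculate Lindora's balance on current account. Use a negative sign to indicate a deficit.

Goods balance = 2132.49 - 1150.03 = 982.46
Services balance = 1125.19 - 806.53 = 318.66
Trade balance (goods + services) = 982.46 + 318.66 = 1301.12
Net primary income = 107.14 - 438.06 = -330.92
Net secondary income = 94.21 - 34.07 = 60.14
Current account = 1301.12 + (-330.92) + 60.14 = 1030.34

1030.34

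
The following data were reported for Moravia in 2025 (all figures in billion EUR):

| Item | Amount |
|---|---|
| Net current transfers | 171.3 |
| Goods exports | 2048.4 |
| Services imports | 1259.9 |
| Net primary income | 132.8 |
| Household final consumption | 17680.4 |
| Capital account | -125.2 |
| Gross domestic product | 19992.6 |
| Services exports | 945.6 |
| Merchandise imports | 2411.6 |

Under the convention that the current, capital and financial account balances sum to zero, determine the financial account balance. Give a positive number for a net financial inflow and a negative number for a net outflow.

Goods balance = 2048.4 - 2411.6 = -363.2
Services balance = 945.6 - 1259.9 = -314.3
Trade balance (goods + services) = -363.2 + (-314.3) = -677.5
Net primary income = 132.8
Net secondary income = 171.3
Current account = -677.5 + 132.8 + 171.3 = -373.4
Financial account = -(-373.4 + (-125.2)) = 498.6

498.6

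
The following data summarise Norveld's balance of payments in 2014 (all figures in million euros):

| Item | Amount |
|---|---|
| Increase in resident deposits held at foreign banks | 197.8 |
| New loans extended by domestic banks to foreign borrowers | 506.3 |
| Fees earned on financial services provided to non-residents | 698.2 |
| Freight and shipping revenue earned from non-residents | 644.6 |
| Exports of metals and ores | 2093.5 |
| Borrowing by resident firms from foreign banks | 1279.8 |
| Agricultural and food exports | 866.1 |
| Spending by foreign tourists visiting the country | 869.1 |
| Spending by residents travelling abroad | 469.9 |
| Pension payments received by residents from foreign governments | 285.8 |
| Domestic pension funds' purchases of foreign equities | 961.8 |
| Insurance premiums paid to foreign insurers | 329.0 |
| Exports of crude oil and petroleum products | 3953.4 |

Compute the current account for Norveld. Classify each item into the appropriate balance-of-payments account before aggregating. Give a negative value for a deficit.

8611.8

Goods: 866.1 + 3953.4 + 2093.5 = 6913.0
Services: -329.0 - 469.9 + 698.2 + 644.6 + 869.1 = 1413.0
Secondary income: 285.8
Current account = 6913.0 + 1413.0 + 285.8 = 8611.8
(Excluded from the current account — financial account: increase in resident deposits held at foreign banks 197.8, new loans extended by domestic banks to foreign borrowers 506.3, borrowing by resident firms from foreign banks 1279.8, domestic pension funds' purchases of foreign equities 961.8.)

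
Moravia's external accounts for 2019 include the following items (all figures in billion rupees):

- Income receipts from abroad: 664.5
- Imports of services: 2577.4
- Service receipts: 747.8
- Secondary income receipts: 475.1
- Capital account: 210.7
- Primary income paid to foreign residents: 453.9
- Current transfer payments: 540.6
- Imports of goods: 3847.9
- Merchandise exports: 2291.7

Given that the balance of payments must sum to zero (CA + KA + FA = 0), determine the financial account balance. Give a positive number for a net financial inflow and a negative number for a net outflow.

Goods balance = 2291.7 - 3847.9 = -1556.2
Services balance = 747.8 - 2577.4 = -1829.6
Trade balance (goods + services) = -1556.2 + (-1829.6) = -3385.8
Net primary income = 664.5 - 453.9 = 210.6
Net secondary income = 475.1 - 540.6 = -65.5
Current account = -3385.8 + 210.6 + (-65.5) = -3240.7
Financial account = -(-3240.7 + 210.7) = 3030.0

3030.0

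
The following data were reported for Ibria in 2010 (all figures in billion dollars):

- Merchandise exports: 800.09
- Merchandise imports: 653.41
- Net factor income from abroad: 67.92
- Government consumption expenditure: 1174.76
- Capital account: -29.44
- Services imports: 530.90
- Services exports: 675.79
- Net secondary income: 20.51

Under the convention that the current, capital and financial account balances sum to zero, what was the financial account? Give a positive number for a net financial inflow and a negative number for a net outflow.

Goods balance = 800.09 - 653.41 = 146.68
Services balance = 675.79 - 530.90 = 144.89
Trade balance (goods + services) = 146.68 + 144.89 = 291.57
Net primary income = 67.92
Net secondary income = 20.51
Current account = 291.57 + 67.92 + 20.51 = 380.00
Financial account = -(380.00 + (-29.44)) = -350.56

-350.56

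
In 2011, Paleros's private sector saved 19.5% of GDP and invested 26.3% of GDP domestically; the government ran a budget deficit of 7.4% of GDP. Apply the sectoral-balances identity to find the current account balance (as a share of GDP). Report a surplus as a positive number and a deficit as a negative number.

By the sectoral-balances identity, CA = (S_private - I) + (T - G).
Private balance = 19.5 - 26.3 = -6.8
Government balance (T - G) = -7.4
CA = -6.8 + (-7.4) = -14.2

-14.2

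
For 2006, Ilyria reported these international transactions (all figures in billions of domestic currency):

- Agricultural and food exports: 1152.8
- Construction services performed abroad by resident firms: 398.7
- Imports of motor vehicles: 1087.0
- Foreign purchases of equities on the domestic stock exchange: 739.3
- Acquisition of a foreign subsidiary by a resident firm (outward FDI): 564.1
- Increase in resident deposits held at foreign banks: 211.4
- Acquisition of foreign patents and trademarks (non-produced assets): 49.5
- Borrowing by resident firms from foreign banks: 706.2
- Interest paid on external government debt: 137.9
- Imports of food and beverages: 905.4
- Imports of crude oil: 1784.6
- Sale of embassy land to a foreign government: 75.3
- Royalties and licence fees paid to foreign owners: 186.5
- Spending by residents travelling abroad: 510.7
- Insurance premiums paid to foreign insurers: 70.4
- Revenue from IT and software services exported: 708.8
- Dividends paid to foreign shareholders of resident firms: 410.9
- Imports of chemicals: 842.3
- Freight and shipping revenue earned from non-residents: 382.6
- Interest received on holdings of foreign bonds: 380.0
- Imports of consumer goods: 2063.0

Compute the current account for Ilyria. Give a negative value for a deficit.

-4975.8

Goods: -842.3 - 2063.0 - 1087.0 - 1784.6 - 905.4 + 1152.8 = -5529.5
Services: 382.6 - 70.4 + 708.8 + 398.7 - 510.7 - 186.5 = 722.5
Primary income: -137.9 + 380.0 - 410.9 = -168.8
Current account = (-5529.5) + 722.5 + (-168.8) = -4975.8
(Excluded from the current account — financial account: foreign purchases of equities on the domestic stock exchange 739.3, acquisition of a foreign subsidiary by a resident firm (outward FDI) 564.1, increase in resident deposits held at foreign banks 211.4, borrowing by resident firms from foreign banks 706.2; capital account: acquisition of foreign patents and trademarks (non-produced assets) 49.5, sale of embassy land to a foreign government 75.3.)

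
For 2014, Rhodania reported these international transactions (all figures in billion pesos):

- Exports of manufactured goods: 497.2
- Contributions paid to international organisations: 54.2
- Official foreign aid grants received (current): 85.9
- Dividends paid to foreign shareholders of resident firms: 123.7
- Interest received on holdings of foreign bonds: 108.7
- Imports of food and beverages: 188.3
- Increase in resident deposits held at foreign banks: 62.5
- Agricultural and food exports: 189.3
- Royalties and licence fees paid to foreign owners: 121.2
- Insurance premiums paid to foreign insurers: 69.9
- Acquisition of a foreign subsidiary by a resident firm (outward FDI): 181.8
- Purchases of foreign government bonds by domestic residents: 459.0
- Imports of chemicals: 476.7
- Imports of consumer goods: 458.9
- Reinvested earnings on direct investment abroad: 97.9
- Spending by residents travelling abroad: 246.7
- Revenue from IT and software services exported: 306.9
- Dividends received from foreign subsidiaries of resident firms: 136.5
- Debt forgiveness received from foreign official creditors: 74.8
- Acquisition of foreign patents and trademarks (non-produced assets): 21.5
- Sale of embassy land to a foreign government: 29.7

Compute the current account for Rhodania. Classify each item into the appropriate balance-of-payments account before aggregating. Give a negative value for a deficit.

-317.2

Goods: 189.3 - 476.7 - 188.3 + 497.2 - 458.9 = -437.4
Services: -246.7 + 306.9 - 69.9 - 121.2 = -130.9
Primary income: 108.7 - 123.7 + 136.5 + 97.9 = 219.4
Secondary income: 85.9 - 54.2 = 31.7
Current account = (-437.4) + (-130.9) + 219.4 + 31.7 = -317.2
(Excluded from the current account — financial account: increase in resident deposits held at foreign banks 62.5, acquisition of a foreign subsidiary by a resident firm (outward FDI) 181.8, purchases of foreign government bonds by domestic residents 459.0; capital account: debt forgiveness received from foreign official creditors 74.8, acquisition of foreign patents and trademarks (non-produced assets) 21.5, sale of embassy land to a foreign government 29.7.)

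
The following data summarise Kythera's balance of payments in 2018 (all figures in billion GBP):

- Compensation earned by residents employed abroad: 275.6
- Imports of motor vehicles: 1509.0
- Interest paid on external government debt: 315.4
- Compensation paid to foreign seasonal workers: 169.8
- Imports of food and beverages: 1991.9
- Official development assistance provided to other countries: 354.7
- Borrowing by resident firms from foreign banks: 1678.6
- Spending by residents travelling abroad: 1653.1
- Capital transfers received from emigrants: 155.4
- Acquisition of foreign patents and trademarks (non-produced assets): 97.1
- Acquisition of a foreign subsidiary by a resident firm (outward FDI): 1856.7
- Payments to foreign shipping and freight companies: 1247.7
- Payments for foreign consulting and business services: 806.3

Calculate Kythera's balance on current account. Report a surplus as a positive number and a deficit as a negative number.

-7772.3

Goods: -1991.9 - 1509.0 = -3500.9
Services: -806.3 - 1247.7 - 1653.1 = -3707.1
Primary income: -315.4 - 169.8 + 275.6 = -209.6
Secondary income: -354.7
Current account = (-3500.9) + (-3707.1) + (-209.6) + (-354.7) = -7772.3
(Excluded from the current account — financial account: borrowing by resident firms from foreign banks 1678.6, acquisition of a foreign subsidiary by a resident firm (outward FDI) 1856.7; capital account: capital transfers received from emigrants 155.4, acquisition of foreign patents and trademarks (non-produced assets) 97.1.)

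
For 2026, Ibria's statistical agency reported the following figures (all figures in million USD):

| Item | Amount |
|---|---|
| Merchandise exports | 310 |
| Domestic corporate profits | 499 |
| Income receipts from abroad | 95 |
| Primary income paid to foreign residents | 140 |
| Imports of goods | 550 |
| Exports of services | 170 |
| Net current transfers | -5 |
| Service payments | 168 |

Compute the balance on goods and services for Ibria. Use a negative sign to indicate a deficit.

-238

Goods balance = 310 - 550 = -240
Services balance = 170 - 168 = 2
Trade balance (goods + services) = -240 + 2 = -238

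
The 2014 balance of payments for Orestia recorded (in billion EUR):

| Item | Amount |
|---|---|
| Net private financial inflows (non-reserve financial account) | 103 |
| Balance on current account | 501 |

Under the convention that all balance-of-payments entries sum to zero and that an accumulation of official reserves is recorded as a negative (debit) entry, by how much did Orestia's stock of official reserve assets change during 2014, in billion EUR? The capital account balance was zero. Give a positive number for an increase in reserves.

Official reserve transactions balance = -(501 + 103) = -604
An accumulation of reserves is recorded as a debit (negative entry), so the change in the stock of reserves is the negative of that balance.
Change in official reserves = -(-604) = 604

604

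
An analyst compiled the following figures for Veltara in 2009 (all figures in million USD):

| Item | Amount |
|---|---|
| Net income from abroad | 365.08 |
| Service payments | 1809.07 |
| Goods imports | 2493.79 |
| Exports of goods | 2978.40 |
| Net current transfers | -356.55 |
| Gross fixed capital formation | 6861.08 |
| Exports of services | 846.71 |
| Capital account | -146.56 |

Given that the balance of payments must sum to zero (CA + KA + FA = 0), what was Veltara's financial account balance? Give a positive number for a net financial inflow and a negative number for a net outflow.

615.78

Goods balance = 2978.40 - 2493.79 = 484.61
Services balance = 846.71 - 1809.07 = -962.36
Trade balance (goods + services) = 484.61 + (-962.36) = -477.75
Net primary income = 365.08
Net secondary income = -356.55
Current account = -477.75 + 365.08 + (-356.55) = -469.22
Financial account = -(-469.22 + (-146.56)) = 615.78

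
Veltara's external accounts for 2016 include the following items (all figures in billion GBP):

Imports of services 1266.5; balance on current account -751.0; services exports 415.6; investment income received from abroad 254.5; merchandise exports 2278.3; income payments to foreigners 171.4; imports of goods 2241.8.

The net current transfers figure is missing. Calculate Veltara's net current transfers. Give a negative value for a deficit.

-19.7

Current account = goods balance + services balance + net primary income + net secondary income
Sum of the known components = -731.3
Net current transfers = CA - (known components) = -751.0 - (-731.3) = -19.7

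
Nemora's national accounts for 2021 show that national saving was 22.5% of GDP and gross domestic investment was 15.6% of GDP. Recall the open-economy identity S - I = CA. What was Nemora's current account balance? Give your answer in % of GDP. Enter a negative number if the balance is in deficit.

CA = S - I = 22.5 - 15.6 = 6.9

6.9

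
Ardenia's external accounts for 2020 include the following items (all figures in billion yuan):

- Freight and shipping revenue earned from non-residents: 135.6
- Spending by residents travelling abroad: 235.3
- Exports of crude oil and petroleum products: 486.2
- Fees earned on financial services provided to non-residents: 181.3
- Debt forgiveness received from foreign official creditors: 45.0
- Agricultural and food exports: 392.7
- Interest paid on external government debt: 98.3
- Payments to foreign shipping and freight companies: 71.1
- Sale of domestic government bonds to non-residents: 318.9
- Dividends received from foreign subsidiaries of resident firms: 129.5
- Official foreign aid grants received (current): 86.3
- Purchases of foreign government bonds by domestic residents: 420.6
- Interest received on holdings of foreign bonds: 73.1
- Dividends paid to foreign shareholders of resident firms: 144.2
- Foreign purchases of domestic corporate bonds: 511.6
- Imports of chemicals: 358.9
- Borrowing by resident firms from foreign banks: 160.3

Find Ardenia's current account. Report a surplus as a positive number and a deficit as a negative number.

Goods: 392.7 - 358.9 + 486.2 = 520.0
Services: -71.1 - 235.3 + 135.6 + 181.3 = 10.5
Primary income: 129.5 - 144.2 + 73.1 - 98.3 = -39.9
Secondary income: 86.3
Current account = 520.0 + 10.5 + (-39.9) + 86.3 = 576.9
(Excluded from the current account — capital account: debt forgiveness received from foreign official creditors 45.0; financial account: sale of domestic government bonds to non-residents 318.9, purchases of foreign government bonds by domestic residents 420.6, foreign purchases of domestic corporate bonds 511.6, borrowing by resident firms from foreign banks 160.3.)

576.9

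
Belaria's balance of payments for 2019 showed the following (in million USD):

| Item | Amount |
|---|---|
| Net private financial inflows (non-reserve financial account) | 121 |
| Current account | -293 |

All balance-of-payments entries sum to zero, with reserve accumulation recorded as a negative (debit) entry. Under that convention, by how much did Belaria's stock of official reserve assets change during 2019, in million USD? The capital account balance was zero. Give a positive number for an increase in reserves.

-172

Official reserve transactions balance = -((-293) + 121) = 172
An accumulation of reserves is recorded as a debit (negative entry), so the change in the stock of reserves is the negative of that balance.
Change in official reserves = -(172) = -172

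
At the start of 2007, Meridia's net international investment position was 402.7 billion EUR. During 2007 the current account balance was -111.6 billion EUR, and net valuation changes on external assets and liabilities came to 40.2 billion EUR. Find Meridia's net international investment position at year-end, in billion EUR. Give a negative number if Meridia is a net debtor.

331.3

Change in NIIP = current account + net valuation change = -111.6 + 40.2 = -71.4
End-of-year NIIP = 402.7 + (-71.4) = 331.3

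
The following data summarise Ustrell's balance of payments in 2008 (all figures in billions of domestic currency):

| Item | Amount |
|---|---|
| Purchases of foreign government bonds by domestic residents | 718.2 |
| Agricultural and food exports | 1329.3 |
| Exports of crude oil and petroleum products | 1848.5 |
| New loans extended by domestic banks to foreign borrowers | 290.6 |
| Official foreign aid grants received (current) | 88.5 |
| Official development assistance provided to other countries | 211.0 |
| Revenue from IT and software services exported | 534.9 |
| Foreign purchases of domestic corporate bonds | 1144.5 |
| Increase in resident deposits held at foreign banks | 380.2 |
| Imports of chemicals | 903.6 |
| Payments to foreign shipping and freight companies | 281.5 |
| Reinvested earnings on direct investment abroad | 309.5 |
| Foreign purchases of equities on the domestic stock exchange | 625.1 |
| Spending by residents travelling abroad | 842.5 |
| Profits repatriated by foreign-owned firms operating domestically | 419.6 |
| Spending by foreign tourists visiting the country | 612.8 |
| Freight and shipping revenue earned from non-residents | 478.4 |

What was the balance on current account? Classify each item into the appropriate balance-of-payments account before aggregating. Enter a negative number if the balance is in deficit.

2543.7

Goods: 1848.5 - 903.6 + 1329.3 = 2274.2
Services: 612.8 - 842.5 + 478.4 - 281.5 + 534.9 = 502.1
Primary income: -419.6 + 309.5 = -110.1
Secondary income: 88.5 - 211.0 = -122.5
Current account = 2274.2 + 502.1 + (-110.1) + (-122.5) = 2543.7
(Excluded from the current account — financial account: purchases of foreign government bonds by domestic residents 718.2, new loans extended by domestic banks to foreign borrowers 290.6, foreign purchases of domestic corporate bonds 1144.5, increase in resident deposits held at foreign banks 380.2, foreign purchases of equities on the domestic stock exchange 625.1.)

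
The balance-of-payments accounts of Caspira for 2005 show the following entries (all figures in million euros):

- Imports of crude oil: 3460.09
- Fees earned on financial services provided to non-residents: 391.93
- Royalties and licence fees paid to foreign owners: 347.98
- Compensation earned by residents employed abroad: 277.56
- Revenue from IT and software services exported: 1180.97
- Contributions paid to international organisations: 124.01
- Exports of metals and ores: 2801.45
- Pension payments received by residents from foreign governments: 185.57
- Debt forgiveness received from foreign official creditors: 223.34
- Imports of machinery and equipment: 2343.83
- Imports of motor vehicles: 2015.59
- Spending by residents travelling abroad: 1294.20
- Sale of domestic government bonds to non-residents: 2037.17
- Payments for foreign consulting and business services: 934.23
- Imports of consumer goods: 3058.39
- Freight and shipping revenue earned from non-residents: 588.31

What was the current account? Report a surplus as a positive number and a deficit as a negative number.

-8152.53

Goods: 2801.45 - 3058.39 - 3460.09 - 2015.59 - 2343.83 = -8076.45
Services: -934.23 + 588.31 - 1294.20 + 391.93 + 1180.97 - 347.98 = -415.20
Primary income: 277.56
Secondary income: -124.01 + 185.57 = 61.56
Current account = (-8076.45) + (-415.20) + 277.56 + 61.56 = -8152.53
(Excluded from the current account — capital account: debt forgiveness received from foreign official creditors 223.34; financial account: sale of domestic government bonds to non-residents 2037.17.)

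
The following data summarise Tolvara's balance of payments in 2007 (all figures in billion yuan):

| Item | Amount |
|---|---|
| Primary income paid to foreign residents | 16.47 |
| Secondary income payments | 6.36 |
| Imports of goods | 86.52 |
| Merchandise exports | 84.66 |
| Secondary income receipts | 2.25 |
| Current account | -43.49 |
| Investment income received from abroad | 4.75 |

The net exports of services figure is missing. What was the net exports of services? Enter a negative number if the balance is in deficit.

-25.80

Current account = goods balance + services balance + net primary income + net secondary income
Sum of the known components = -17.69
Net exports of services = CA - (known components) = -43.49 - (-17.69) = -25.80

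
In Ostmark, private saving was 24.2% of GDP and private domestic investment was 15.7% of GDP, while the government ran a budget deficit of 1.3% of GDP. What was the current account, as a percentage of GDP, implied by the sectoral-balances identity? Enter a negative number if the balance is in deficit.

By the sectoral-balances identity, CA = (S_private - I) + (T - G).
Private balance = 24.2 - 15.7 = 8.5
Government balance (T - G) = -1.3
CA = 8.5 + (-1.3) = 7.2

7.2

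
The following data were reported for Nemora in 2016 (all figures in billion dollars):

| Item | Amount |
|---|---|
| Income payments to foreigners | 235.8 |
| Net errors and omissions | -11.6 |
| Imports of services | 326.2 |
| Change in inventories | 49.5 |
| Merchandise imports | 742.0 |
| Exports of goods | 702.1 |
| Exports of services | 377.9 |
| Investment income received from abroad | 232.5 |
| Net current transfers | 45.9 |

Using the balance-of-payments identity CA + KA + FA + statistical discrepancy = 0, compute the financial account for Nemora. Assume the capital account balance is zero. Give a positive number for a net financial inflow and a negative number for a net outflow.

Goods balance = 702.1 - 742.0 = -39.9
Services balance = 377.9 - 326.2 = 51.7
Trade balance (goods + services) = -39.9 + 51.7 = 11.8
Net primary income = 232.5 - 235.8 = -3.3
Net secondary income = 45.9
Current account = 11.8 + (-3.3) + 45.9 = 54.4
Financial account = -(54.4 + (-11.6)) = -42.8

-42.8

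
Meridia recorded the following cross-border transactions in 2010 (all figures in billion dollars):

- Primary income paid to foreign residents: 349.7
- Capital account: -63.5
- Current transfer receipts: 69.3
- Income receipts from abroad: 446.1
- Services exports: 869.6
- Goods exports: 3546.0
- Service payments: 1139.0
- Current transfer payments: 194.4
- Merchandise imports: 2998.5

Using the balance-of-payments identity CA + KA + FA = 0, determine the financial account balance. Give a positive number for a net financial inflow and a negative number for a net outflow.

-185.9

Goods balance = 3546.0 - 2998.5 = 547.5
Services balance = 869.6 - 1139.0 = -269.4
Trade balance (goods + services) = 547.5 + (-269.4) = 278.1
Net primary income = 446.1 - 349.7 = 96.4
Net secondary income = 69.3 - 194.4 = -125.1
Current account = 278.1 + 96.4 + (-125.1) = 249.4
Financial account = -(249.4 + (-63.5)) = -185.9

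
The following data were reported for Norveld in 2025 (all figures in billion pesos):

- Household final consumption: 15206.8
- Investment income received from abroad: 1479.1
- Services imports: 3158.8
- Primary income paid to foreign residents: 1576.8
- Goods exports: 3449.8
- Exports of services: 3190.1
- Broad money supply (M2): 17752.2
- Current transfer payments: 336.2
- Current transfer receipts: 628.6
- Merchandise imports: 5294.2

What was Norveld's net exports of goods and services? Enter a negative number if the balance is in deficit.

Goods balance = 3449.8 - 5294.2 = -1844.4
Services balance = 3190.1 - 3158.8 = 31.3
Trade balance (goods + services) = -1844.4 + 31.3 = -1813.1

-1813.1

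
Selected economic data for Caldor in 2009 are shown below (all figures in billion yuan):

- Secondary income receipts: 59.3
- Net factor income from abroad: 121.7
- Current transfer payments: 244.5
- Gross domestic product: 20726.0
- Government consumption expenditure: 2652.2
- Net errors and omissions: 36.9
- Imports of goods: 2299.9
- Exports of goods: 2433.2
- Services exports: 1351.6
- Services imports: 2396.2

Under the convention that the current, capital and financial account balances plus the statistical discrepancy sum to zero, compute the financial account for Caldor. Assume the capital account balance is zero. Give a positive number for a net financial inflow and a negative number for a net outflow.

Goods balance = 2433.2 - 2299.9 = 133.3
Services balance = 1351.6 - 2396.2 = -1044.6
Trade balance (goods + services) = 133.3 + (-1044.6) = -911.3
Net primary income = 121.7
Net secondary income = 59.3 - 244.5 = -185.2
Current account = -911.3 + 121.7 + (-185.2) = -974.8
Financial account = -(-974.8 + 36.9) = 937.9

937.9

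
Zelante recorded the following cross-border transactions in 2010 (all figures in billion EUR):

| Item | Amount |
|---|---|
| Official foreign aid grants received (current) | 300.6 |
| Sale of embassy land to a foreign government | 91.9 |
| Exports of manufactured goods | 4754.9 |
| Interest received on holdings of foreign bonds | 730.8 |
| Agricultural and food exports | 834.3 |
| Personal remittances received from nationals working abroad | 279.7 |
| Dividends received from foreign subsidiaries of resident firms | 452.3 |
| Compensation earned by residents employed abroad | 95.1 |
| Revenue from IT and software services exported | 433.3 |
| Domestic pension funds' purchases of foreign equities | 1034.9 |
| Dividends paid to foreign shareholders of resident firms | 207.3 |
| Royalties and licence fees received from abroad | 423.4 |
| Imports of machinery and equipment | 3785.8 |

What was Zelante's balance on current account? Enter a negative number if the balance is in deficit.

4311.3

Goods: -3785.8 + 834.3 + 4754.9 = 1803.4
Services: 423.4 + 433.3 = 856.7
Primary income: -207.3 + 452.3 + 730.8 + 95.1 = 1070.9
Secondary income: 300.6 + 279.7 = 580.3
Current account = 1803.4 + 856.7 + 1070.9 + 580.3 = 4311.3
(Excluded from the current account — capital account: sale of embassy land to a foreign government 91.9; financial account: domestic pension funds' purchases of foreign equities 1034.9.)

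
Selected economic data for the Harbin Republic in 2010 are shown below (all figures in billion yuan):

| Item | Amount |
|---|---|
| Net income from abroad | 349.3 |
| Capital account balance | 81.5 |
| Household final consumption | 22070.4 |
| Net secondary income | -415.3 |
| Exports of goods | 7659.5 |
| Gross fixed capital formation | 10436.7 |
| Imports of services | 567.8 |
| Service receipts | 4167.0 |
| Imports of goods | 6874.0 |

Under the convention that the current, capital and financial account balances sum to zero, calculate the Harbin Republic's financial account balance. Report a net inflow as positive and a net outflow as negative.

-4400.2

Goods balance = 7659.5 - 6874.0 = 785.5
Services balance = 4167.0 - 567.8 = 3599.2
Trade balance (goods + services) = 785.5 + 3599.2 = 4384.7
Net primary income = 349.3
Net secondary income = -415.3
Current account = 4384.7 + 349.3 + (-415.3) = 4318.7
Financial account = -(4318.7 + 81.5) = -4400.2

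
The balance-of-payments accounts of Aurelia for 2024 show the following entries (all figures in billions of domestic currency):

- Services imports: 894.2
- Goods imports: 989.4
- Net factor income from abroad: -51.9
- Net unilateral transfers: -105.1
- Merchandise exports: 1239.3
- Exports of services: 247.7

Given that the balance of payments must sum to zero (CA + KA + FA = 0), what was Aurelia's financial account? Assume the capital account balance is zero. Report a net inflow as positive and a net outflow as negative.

Goods balance = 1239.3 - 989.4 = 249.9
Services balance = 247.7 - 894.2 = -646.5
Trade balance (goods + services) = 249.9 + (-646.5) = -396.6
Net primary income = -51.9
Net secondary income = -105.1
Current account = -396.6 + (-51.9) + (-105.1) = -553.6
Financial account = -(-553.6) = 553.6

553.6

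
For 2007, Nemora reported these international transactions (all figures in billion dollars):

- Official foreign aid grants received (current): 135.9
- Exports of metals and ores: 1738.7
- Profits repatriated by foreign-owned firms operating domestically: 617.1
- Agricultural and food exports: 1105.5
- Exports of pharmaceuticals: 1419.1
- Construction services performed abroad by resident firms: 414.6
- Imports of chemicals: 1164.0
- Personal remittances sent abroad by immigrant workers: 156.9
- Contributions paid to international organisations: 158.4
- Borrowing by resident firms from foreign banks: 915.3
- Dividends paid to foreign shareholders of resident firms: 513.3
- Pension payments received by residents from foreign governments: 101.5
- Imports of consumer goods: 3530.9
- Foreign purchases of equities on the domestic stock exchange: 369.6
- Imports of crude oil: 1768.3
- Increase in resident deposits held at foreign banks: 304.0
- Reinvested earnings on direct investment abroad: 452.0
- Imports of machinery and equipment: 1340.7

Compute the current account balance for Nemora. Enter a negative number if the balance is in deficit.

Goods: 1738.7 - 1340.7 - 1768.3 + 1419.1 - 3530.9 - 1164.0 + 1105.5 = -3540.6
Services: 414.6
Primary income: -617.1 - 513.3 + 452.0 = -678.4
Secondary income: -158.4 + 101.5 - 156.9 + 135.9 = -77.9
Current account = (-3540.6) + 414.6 + (-678.4) + (-77.9) = -3882.3
(Excluded from the current account — financial account: borrowing by resident firms from foreign banks 915.3, foreign purchases of equities on the domestic stock exchange 369.6, increase in resident deposits held at foreign banks 304.0.)

-3882.3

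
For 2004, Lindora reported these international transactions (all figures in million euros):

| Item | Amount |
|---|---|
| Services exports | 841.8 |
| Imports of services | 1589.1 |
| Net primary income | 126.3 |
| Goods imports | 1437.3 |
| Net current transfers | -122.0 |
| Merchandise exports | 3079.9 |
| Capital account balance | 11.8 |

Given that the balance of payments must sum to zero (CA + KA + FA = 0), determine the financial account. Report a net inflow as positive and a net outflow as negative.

Goods balance = 3079.9 - 1437.3 = 1642.6
Services balance = 841.8 - 1589.1 = -747.3
Trade balance (goods + services) = 1642.6 + (-747.3) = 895.3
Net primary income = 126.3
Net secondary income = -122.0
Current account = 895.3 + 126.3 + (-122.0) = 899.6
Financial account = -(899.6 + 11.8) = -911.4

-911.4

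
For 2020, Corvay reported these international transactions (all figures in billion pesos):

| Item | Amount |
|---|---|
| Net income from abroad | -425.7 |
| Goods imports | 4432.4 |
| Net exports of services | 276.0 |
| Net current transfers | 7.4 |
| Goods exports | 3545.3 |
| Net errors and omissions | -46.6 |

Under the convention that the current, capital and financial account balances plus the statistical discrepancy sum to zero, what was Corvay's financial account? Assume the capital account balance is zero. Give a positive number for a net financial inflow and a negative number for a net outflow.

1076.0

Goods balance = 3545.3 - 4432.4 = -887.1
Services balance = 276.0
Trade balance (goods + services) = -887.1 + 276.0 = -611.1
Net primary income = -425.7
Net secondary income = 7.4
Current account = -611.1 + (-425.7) + 7.4 = -1029.4
Financial account = -(-1029.4 + (-46.6)) = 1076.0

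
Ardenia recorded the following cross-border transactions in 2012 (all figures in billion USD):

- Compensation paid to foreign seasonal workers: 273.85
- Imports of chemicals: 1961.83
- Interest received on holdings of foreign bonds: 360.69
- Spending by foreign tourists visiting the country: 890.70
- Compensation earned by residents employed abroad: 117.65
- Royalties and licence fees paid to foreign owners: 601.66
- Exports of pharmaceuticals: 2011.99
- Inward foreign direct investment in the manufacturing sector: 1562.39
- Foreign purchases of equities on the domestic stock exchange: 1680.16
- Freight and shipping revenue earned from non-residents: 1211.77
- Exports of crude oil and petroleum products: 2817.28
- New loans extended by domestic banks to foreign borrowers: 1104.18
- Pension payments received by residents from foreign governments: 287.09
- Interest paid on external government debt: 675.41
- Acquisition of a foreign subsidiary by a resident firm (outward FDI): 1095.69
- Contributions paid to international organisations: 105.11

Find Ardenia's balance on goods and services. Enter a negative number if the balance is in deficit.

Goods: 2817.28 - 1961.83 + 2011.99 = 2867.44
Services: 1211.77 + 890.70 - 601.66 = 1500.81
Trade balance = 2867.44 + 1500.81 = 4368.25
(Excluded from the trade balance — primary income: compensation paid to foreign seasonal workers 273.85, interest received on holdings of foreign bonds 360.69, compensation earned by residents employed abroad 117.65, interest paid on external government debt 675.41; financial account: inward foreign direct investment in the manufacturing sector 1562.39, foreign purchases of equities on the domestic stock exchange 1680.16, new loans extended by domestic banks to foreign borrowers 1104.18, acquisition of a foreign subsidiary by a resident firm (outward FDI) 1095.69; secondary income: pension payments received by residents from foreign governments 287.09, contributions paid to international organisations 105.11.)

4368.25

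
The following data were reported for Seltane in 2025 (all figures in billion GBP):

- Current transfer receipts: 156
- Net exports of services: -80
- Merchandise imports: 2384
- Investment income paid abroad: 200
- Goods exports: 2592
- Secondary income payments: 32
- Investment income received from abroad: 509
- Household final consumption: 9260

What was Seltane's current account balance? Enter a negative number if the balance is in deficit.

561

Goods balance = 2592 - 2384 = 208
Services balance = -80
Trade balance (goods + services) = 208 + (-80) = 128
Net primary income = 509 - 200 = 309
Net secondary income = 156 - 32 = 124
Current account = 128 + 309 + 124 = 561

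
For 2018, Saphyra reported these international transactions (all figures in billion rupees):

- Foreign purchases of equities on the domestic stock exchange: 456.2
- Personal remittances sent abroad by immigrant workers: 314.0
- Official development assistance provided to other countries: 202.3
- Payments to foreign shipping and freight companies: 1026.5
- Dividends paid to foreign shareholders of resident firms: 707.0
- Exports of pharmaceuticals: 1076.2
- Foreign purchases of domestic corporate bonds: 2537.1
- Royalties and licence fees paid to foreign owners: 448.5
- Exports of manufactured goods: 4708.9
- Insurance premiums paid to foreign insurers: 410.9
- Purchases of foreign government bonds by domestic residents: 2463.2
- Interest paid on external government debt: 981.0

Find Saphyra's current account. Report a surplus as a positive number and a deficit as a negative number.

1694.9

Goods: 1076.2 + 4708.9 = 5785.1
Services: -448.5 - 1026.5 - 410.9 = -1885.9
Primary income: -981.0 - 707.0 = -1688.0
Secondary income: -202.3 - 314.0 = -516.3
Current account = 5785.1 + (-1885.9) + (-1688.0) + (-516.3) = 1694.9
(Excluded from the current account — financial account: foreign purchases of equities on the domestic stock exchange 456.2, foreign purchases of domestic corporate bonds 2537.1, purchases of foreign government bonds by domestic residents 2463.2.)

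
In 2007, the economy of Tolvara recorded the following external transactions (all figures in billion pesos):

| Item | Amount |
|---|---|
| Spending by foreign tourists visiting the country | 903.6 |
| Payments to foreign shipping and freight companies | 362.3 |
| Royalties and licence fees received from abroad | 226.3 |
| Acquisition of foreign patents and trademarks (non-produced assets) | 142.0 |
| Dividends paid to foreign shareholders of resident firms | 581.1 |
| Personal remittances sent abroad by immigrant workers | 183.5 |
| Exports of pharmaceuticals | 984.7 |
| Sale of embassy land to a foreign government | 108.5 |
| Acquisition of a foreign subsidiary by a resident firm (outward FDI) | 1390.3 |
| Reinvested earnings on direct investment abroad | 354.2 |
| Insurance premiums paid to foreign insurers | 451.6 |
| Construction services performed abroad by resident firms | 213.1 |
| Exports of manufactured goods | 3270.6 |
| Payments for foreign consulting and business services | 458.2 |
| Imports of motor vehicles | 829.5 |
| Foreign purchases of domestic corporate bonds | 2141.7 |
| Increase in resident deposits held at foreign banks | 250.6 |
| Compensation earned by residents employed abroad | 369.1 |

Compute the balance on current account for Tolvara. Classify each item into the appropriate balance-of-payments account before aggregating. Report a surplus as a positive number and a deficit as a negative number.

Goods: 3270.6 - 829.5 + 984.7 = 3425.8
Services: 213.1 - 362.3 + 903.6 + 226.3 - 451.6 - 458.2 = 70.9
Primary income: 369.1 - 581.1 + 354.2 = 142.2
Secondary income: -183.5
Current account = 3425.8 + 70.9 + 142.2 + (-183.5) = 3455.4
(Excluded from the current account — capital account: acquisition of foreign patents and trademarks (non-produced assets) 142.0, sale of embassy land to a foreign government 108.5; financial account: acquisition of a foreign subsidiary by a resident firm (outward FDI) 1390.3, foreign purchases of domestic corporate bonds 2141.7, increase in resident deposits held at foreign banks 250.6.)

3455.4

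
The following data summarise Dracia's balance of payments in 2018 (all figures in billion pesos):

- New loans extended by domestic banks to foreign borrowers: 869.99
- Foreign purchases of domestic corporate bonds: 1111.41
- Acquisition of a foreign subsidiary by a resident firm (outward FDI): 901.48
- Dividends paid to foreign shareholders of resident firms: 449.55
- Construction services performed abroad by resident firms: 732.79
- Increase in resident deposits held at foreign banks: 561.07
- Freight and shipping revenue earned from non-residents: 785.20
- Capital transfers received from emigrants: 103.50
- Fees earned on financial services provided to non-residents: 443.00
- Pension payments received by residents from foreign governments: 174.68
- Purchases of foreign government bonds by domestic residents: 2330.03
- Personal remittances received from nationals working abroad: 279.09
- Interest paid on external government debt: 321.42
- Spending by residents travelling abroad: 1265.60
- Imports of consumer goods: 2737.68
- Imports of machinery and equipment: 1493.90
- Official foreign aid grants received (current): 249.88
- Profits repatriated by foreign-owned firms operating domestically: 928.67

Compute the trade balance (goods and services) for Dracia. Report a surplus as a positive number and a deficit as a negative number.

Goods: -2737.68 - 1493.90 = -4231.58
Services: 732.79 - 1265.60 + 785.20 + 443.00 = 695.39
Trade balance = -4231.58 + 695.39 = -3536.19
(Excluded from the trade balance — financial account: new loans extended by domestic banks to foreign borrowers 869.99, foreign purchases of domestic corporate bonds 1111.41, acquisition of a foreign subsidiary by a resident firm (outward FDI) 901.48, increase in resident deposits held at foreign banks 561.07, purchases of foreign government bonds by domestic residents 2330.03; primary income: dividends paid to foreign shareholders of resident firms 449.55, interest paid on external government debt 321.42, profits repatriated by foreign-owned firms operating domestically 928.67; capital account: capital transfers received from emigrants 103.50; secondary income: pension payments received by residents from foreign governments 174.68, personal remittances received from nationals working abroad 279.09, official foreign aid grants received (current) 249.88.)

-3536.19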